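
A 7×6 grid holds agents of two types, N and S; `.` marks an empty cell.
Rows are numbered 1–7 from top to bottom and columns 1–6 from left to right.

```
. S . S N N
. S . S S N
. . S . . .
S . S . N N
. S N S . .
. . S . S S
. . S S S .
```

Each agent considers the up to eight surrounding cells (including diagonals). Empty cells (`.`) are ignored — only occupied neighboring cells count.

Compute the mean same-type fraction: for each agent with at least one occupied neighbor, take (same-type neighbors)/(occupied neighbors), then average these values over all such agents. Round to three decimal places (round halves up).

(1,2)S 1/1
(1,4)S 2/3
(1,5)N 2/5
(1,6)N 2/3
(2,2)S 2/2
(2,4)S 3/4
(2,5)S 2/5
(2,6)N 2/3
(3,3)S 3/3
(4,1)S 1/1
(4,3)S 3/4
(4,5)N 1/2
(4,6)N 1/1
(5,2)S 3/4
(5,3)N 0/4
(5,4)S 3/5
(6,3)S 4/5
(6,5)S 4/4
(6,6)S 2/2
(7,3)S 2/2
(7,4)S 4/4
(7,5)S 3/3
Sum over 22 agents: 1/1 + 2/3 + 2/5 + 2/3 + 2/2 + 3/4 + 2/5 + 2/3 + 3/3 + 1/1 + 3/4 + 1/2 + 1/1 + 3/4 + 0/4 + 3/5 + 4/5 + 4/4 + 2/2 + 2/2 + 4/4 + 3/3 = 339/20; mean = 339/20 ÷ 22 = 339/440 = 0.770454… → 0.770.

0.770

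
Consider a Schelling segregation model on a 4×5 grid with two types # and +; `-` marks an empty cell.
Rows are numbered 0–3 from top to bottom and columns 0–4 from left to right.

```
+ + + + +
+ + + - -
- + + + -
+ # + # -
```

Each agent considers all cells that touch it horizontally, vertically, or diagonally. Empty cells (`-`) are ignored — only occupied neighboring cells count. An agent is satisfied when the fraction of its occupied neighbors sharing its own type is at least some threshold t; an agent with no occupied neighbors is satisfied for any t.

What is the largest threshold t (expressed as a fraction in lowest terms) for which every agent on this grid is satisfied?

Row 0: (0,0)+ 3/3 · (0,1)+ 5/5 · (0,2)+ 4/4 · (0,3)+ 3/3 · (0,4)+ 1/1
Row 1: (1,0)+ 4/4 · (1,1)+ 7/7 · (1,2)+ 7/7
Row 2: (2,1)+ 6/7 · (2,2)+ 5/7 · (2,3)+ 3/4
Row 3: (3,0)+ 1/2 · (3,1)# 0/4 · (3,2)+ 3/5 · (3,3)# 0/3
The smallest same-type fraction is 0/4 at (3,1), which reduces to 0/1. Any threshold above that leaves this agent unsatisfied.

0/1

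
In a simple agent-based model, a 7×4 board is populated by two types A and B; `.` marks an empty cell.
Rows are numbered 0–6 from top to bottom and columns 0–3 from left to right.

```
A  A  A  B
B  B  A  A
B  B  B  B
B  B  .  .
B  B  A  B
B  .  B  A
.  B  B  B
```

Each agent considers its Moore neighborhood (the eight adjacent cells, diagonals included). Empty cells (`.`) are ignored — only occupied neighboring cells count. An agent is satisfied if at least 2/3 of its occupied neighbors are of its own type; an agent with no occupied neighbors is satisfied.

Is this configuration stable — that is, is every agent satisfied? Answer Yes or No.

No

(0,0)A 1/3 ✗
(0,1)A 3/5 ✗
(0,2)A 3/5 ✗
(0,3)B 0/3 ✗
(1,0)B 3/5 ✗
(1,1)B 4/8 ✗
(1,2)A 3/8 ✗
(1,3)A 2/5 ✗
(2,0)B 5/5 ✓
(2,1)B 6/7 ✓
(2,2)B 4/6 ✓
(2,3)B 1/3 ✗
(3,0)B 5/5 ✓
(3,1)B 6/7 ✓
(4,0)B 4/4 ✓
(4,1)B 5/6 ✓
(4,2)A 1/5 ✗
(4,3)B 1/3 ✗
(5,0)B 3/3 ✓
(5,2)B 5/7 ✓
(5,3)A 1/5 ✗
(6,1)B 3/3 ✓
(6,2)B 3/4 ✓
(6,3)B 2/3 ✓
For instance (0,0) has only 1/3 same-type neighbors, below 2/3.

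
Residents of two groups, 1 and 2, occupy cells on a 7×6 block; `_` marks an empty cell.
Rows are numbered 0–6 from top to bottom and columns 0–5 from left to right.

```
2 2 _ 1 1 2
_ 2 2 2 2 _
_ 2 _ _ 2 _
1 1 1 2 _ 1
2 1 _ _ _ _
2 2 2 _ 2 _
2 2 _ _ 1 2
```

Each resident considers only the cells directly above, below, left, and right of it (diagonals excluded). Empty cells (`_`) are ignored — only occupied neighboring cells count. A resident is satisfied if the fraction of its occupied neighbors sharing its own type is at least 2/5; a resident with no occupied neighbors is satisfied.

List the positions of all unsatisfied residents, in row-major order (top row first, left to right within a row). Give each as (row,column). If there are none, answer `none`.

Row 0: (0,0)2 1/1 ✓ · (0,1)2 2/2 ✓ · (0,3)1 1/2 ✓ · (0,4)1 1/3 ✗ · (0,5)2 0/1 ✗
Row 1: (1,1)2 3/3 ✓ · (1,2)2 2/2 ✓ · (1,3)2 2/3 ✓ · (1,4)2 2/3 ✓
Row 2: (2,1)2 1/2 ✓ · (2,4)2 1/1 ✓
Row 3: (3,0)1 1/2 ✓ · (3,1)1 3/4 ✓ · (3,2)1 1/2 ✓ · (3,3)2 0/1 ✗ · (3,5)1 0/0 ✓
Row 4: (4,0)2 1/3 ✗ · (4,1)1 1/3 ✗
Row 5: (5,0)2 3/3 ✓ · (5,1)2 3/4 ✓ · (5,2)2 1/1 ✓ · (5,4)2 0/1 ✗
Row 6: (6,0)2 2/2 ✓ · (6,1)2 2/2 ✓ · (6,4)1 0/2 ✗ · (6,5)2 0/1 ✗

(0,4), (0,5), (3,3), (4,0), (4,1), (5,4), (6,4), (6,5)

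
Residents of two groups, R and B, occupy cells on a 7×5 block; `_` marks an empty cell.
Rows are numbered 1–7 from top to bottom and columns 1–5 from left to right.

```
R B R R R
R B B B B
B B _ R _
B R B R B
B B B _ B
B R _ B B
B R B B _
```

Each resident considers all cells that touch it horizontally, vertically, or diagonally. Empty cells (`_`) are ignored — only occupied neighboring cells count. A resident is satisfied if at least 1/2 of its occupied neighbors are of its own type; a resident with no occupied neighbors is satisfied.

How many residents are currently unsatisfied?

(1,1)R 1/3 not
(1,2)B 2/5 not
(1,3)R 1/5 not
(1,4)R 2/5 not
(1,5)R 1/3 not
(2,1)R 1/5 not
(2,2)B 4/7 satisfied
(2,3)B 4/7 satisfied
(2,4)B 2/6 not
(2,5)B 1/4 not
(3,1)B 3/5 satisfied
(3,2)B 5/7 satisfied
(3,4)R 1/6 not
(4,1)B 4/5 satisfied
(4,2)R 0/7 not
(4,3)B 3/6 satisfied
(4,4)R 1/5 not
(4,5)B 1/3 not
(5,1)B 3/5 satisfied
(5,2)B 5/7 satisfied
(5,3)B 3/6 satisfied
(5,5)B 3/4 satisfied
(6,1)B 3/5 satisfied
(6,2)R 1/7 not
(6,4)B 5/5 satisfied
(6,5)B 3/3 satisfied
(7,1)B 1/3 not
(7,2)R 1/4 not
(7,3)B 2/4 satisfied
(7,4)B 3/3 satisfied
Unsatisfied: (1,1), (1,2), (1,3), (1,4), (1,5), (2,1), (2,4), (2,5), (3,4), (4,2), (4,4), (4,5), (6,2), (7,1), (7,2) — 15 in total.

15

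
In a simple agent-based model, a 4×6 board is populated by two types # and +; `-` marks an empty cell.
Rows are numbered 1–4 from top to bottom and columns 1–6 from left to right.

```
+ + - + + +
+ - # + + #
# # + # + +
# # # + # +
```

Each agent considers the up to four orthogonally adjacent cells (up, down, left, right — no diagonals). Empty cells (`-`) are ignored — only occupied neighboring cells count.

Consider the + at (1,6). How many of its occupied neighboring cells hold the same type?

Occupied neighbors of (1,6): (2,6)=#, (1,5)=+.
Same type (+): 1 of 2.

1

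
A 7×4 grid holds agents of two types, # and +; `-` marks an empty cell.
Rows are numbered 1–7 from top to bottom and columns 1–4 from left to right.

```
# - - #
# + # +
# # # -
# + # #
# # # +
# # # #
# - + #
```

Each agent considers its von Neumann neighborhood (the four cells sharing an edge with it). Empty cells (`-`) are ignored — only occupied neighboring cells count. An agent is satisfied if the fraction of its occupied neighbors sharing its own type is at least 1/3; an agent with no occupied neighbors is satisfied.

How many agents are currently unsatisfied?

6

(1,1)# 1/1 satisfied
(1,4)# 0/1 not
(2,1)# 2/3 satisfied
(2,2)+ 0/3 not
(2,3)# 1/3 satisfied
(2,4)+ 0/2 not
(3,1)# 3/3 satisfied
(3,2)# 2/4 satisfied
(3,3)# 3/3 satisfied
(4,1)# 2/3 satisfied
(4,2)+ 0/4 not
(4,3)# 3/4 satisfied
(4,4)# 1/2 satisfied
(5,1)# 3/3 satisfied
(5,2)# 3/4 satisfied
(5,3)# 3/4 satisfied
(5,4)+ 0/3 not
(6,1)# 3/3 satisfied
(6,2)# 3/3 satisfied
(6,3)# 3/4 satisfied
(6,4)# 2/3 satisfied
(7,1)# 1/1 satisfied
(7,3)+ 0/2 not
(7,4)# 1/2 satisfied
Unsatisfied: (1,4), (2,2), (2,4), (4,2), (5,4), (7,3) — 6 in total.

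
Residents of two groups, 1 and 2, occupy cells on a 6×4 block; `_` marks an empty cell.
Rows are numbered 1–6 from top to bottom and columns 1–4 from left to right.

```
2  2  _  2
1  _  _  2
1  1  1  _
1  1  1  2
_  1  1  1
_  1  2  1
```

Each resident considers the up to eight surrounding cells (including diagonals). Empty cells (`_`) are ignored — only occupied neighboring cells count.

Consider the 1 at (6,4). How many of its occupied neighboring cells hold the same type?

Occupied neighbors of (6,4): (5,3)=1, (5,4)=1, (6,3)=2.
Same type (1): 2 of 3.

2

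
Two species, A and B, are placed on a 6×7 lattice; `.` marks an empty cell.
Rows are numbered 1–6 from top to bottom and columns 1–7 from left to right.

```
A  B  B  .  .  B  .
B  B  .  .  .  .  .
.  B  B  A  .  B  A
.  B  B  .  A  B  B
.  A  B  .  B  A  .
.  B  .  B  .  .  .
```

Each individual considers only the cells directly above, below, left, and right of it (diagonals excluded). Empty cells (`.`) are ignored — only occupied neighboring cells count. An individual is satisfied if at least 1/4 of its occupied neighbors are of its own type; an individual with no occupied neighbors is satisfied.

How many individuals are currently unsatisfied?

Row 1: (1,1)A 0/2 ✗ · (1,2)B 2/3 ✓ · (1,3)B 1/1 ✓ · (1,6)B 0/0 ✓
Row 2: (2,1)B 1/2 ✓ · (2,2)B 3/3 ✓
Row 3: (3,2)B 3/3 ✓ · (3,3)B 2/3 ✓ · (3,4)A 0/1 ✗ · (3,6)B 1/2 ✓ · (3,7)A 0/2 ✗
Row 4: (4,2)B 2/3 ✓ · (4,3)B 3/3 ✓ · (4,5)A 0/2 ✗ · (4,6)B 2/4 ✓ · (4,7)B 1/2 ✓
Row 5: (5,2)A 0/3 ✗ · (5,3)B 1/2 ✓ · (5,5)B 0/2 ✗ · (5,6)A 0/2 ✗
Row 6: (6,2)B 0/1 ✗ · (6,4)B 0/0 ✓
Unsatisfied: (1,1), (3,4), (3,7), (4,5), (5,2), (5,5), (5,6), (6,2) — 8 in total.

8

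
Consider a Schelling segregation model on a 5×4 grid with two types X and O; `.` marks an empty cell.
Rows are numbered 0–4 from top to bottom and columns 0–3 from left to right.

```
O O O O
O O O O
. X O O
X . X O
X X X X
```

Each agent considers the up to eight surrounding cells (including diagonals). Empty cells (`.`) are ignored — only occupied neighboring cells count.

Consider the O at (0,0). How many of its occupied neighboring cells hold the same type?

3

Occupied neighbors of (0,0): (0,1)=O, (1,0)=O, (1,1)=O.
Same type (O): 3 of 3.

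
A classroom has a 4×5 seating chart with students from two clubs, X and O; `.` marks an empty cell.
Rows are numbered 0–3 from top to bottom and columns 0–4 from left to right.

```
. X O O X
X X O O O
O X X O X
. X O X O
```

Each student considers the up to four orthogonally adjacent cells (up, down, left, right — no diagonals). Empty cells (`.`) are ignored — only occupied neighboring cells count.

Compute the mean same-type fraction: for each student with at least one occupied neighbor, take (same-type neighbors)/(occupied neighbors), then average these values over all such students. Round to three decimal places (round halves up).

(0,1)X 1/2
(0,2)O 2/3
(0,3)O 2/3
(0,4)X 0/2
(1,0)X 1/2
(1,1)X 3/4
(1,2)O 2/4
(1,3)O 4/4
(1,4)O 1/3
(2,0)O 0/2
(2,1)X 3/4
(2,2)X 1/4
(2,3)O 1/4
(2,4)X 0/3
(3,1)X 1/2
(3,2)O 0/3
(3,3)X 0/3
(3,4)O 0/2
Sum over 18 students: 1/2 + 2/3 + 2/3 + 0/2 + 1/2 + 3/4 + 2/4 + 4/4 + 1/3 + 0/2 + 3/4 + 1/4 + 1/4 + 0/3 + 1/2 + 0/3 + 0/3 + 0/2 = 20/3; mean = 20/3 ÷ 18 = 10/27 = 0.370370… → 0.370.

0.370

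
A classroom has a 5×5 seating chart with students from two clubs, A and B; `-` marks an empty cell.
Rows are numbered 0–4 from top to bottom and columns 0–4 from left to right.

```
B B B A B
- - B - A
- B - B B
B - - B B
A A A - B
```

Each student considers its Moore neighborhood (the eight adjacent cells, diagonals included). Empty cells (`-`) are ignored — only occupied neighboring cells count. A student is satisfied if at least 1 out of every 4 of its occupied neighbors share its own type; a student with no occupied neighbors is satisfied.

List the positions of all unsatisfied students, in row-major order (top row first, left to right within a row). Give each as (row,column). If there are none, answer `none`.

(0,0)B 1/1 ✓
(0,1)B 3/3 ✓
(0,2)B 2/3 ✓
(0,3)A 1/4 ✓
(0,4)B 0/2 ✗
(1,2)B 4/5 ✓
(1,4)A 1/4 ✓
(2,1)B 2/2 ✓
(2,3)B 4/5 ✓
(2,4)B 3/4 ✓
(3,0)B 1/3 ✓
(3,3)B 4/5 ✓
(3,4)B 4/4 ✓
(4,0)A 1/2 ✓
(4,1)A 2/3 ✓
(4,2)A 1/2 ✓
(4,4)B 2/2 ✓

(0,4)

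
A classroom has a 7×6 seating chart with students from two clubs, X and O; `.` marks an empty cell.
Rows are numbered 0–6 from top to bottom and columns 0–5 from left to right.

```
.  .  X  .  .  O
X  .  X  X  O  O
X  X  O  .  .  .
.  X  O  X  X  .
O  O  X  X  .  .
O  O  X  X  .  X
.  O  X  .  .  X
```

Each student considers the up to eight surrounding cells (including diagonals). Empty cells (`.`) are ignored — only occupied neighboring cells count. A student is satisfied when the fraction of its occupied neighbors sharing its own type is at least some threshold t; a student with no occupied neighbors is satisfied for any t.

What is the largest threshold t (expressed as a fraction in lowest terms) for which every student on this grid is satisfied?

(0,2)X 2/2
(0,5)O 2/2
(1,0)X 2/2
(1,2)X 3/4
(1,3)X 2/4
(1,4)O 2/3
(1,5)O 2/2
(2,0)X 3/3
(2,1)X 4/6
(2,2)O 1/6
(3,1)X 3/7
(3,2)O 2/7
(3,3)X 3/5
(3,4)X 2/2
(4,0)O 3/4
(4,1)O 4/7
(4,2)X 5/8
(4,3)X 5/6
(5,0)O 4/4
(5,1)O 4/7
(5,2)X 4/7
(5,3)X 4/4
(5,5)X 1/1
(6,1)O 2/4
(6,2)X 2/4
(6,5)X 1/1
The smallest same-type fraction is 1/6 at (2,2), which reduces to 1/6. Any threshold above that leaves this student unsatisfied.

1/6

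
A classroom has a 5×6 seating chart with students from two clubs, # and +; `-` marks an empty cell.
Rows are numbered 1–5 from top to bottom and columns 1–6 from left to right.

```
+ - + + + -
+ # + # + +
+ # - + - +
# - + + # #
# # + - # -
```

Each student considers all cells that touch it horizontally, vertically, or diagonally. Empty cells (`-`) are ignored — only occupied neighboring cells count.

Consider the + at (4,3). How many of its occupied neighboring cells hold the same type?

Occupied neighbors of (4,3): (3,2)=#, (3,4)=+, (4,4)=+, (5,2)=#, (5,3)=+.
Same type (+): 3 of 5.

3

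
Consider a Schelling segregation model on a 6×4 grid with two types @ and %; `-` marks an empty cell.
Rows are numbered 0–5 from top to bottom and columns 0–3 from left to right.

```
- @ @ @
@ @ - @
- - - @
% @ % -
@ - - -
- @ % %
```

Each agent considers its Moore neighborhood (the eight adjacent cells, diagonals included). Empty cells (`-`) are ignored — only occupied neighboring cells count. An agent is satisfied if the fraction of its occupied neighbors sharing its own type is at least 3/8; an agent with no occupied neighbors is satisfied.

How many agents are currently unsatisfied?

3

Row 0: (0,1)@ 3/3 ok · (0,2)@ 4/4 ok · (0,3)@ 2/2 ok
Row 1: (1,0)@ 2/2 ok · (1,1)@ 3/3 ok · (1,3)@ 3/3 ok
Row 2: (2,3)@ 1/2 ok
Row 3: (3,0)% 0/2 unhappy · (3,1)@ 1/3 unhappy · (3,2)% 0/2 unhappy
Row 4: (4,0)@ 2/3 ok
Row 5: (5,1)@ 1/2 ok · (5,2)% 1/2 ok · (5,3)% 1/1 ok
Unsatisfied: (3,0), (3,1), (3,2) — 3 in total.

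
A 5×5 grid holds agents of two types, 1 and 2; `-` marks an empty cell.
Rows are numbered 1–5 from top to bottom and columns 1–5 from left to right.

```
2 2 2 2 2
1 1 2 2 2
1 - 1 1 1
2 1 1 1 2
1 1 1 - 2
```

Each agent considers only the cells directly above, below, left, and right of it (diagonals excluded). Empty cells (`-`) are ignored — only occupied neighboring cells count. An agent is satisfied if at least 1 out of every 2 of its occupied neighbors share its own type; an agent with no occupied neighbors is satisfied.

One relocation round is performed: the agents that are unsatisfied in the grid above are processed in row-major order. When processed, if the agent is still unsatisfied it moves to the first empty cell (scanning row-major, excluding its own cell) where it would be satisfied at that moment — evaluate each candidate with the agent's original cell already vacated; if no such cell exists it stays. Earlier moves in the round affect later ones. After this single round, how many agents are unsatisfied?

0

Initially unsatisfied (in order): (2,2), (3,5), (4,1), (4,5).
  (2,2) → (3,2).
  (3,5) → (2,2).
  (4,1) → (3,5).
  (4,5): now satisfied by earlier moves; stays.
Resulting grid:
2 2 2 2 2
1 1 2 2 2
1 1 1 1 2
- 1 1 1 2
1 1 1 - 2
All satisfied now.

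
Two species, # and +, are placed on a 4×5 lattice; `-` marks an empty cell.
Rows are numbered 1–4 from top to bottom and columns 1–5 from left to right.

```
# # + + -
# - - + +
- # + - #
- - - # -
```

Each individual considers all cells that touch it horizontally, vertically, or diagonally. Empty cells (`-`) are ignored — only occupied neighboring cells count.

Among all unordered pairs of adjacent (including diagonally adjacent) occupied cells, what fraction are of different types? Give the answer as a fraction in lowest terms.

5/16

Scan each occupied cell's neighbors to the right and below (and the two forward diagonals) so each pair is counted once.
Row 1: #(1,1)–#(1,2)= #(1,1)–#(2,1)= #(1,2)–+(1,3)≠ #(1,2)–#(2,1)= +(1,3)–+(1,4)= +(1,3)–+(2,4)= +(1,4)–+(2,4)= +(1,4)–+(2,5)=  → 1/8 unlike.
Row 2: #(2,1)–#(3,2)= +(2,4)–+(2,5)= +(2,4)–#(3,5)≠ +(2,4)–+(3,3)= +(2,5)–#(3,5)≠  → 2/5 unlike.
Row 3: #(3,2)–+(3,3)≠ +(3,3)–#(4,4)≠ #(3,5)–#(4,4)=  → 2/3 unlike.
Total adjacent occupied pairs: 16; unlike-type pairs: 5.
5/16 is already in lowest terms.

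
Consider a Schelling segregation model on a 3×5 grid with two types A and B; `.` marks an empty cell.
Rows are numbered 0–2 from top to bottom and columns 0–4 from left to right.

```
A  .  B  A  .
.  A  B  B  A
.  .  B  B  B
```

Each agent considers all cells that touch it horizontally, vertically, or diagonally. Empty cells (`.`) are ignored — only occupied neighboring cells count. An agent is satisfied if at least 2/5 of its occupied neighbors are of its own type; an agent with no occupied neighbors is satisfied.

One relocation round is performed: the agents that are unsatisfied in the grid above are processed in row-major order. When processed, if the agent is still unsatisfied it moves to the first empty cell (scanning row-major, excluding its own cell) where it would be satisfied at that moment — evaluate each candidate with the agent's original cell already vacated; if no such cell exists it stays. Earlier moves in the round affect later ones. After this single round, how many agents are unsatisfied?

Initially unsatisfied (in order): (0,3), (1,1), (1,4).
  (0,3) → (0,1).
  (1,1): now satisfied by earlier moves; stays.
  (1,4) → (1,0).
Resulting grid:
A A B . .
A A B B .
. . B B B
All satisfied now.

0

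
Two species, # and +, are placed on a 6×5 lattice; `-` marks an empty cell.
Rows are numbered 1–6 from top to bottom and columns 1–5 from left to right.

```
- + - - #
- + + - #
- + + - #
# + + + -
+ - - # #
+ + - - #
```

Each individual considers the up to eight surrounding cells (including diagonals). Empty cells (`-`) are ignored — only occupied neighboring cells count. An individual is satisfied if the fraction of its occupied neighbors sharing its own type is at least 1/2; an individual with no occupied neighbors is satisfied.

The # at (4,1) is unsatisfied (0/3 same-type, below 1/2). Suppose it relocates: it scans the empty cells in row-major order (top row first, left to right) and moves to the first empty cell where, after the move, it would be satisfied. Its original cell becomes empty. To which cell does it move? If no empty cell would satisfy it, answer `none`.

Vacating (4,1). Empty cells in order:
  (1,1): 0/2 same-type → still unsatisfied.
  (1,3): 0/3 same-type → still unsatisfied.
  (1,4): 2/3 same-type → satisfied — stop here.

(1,4)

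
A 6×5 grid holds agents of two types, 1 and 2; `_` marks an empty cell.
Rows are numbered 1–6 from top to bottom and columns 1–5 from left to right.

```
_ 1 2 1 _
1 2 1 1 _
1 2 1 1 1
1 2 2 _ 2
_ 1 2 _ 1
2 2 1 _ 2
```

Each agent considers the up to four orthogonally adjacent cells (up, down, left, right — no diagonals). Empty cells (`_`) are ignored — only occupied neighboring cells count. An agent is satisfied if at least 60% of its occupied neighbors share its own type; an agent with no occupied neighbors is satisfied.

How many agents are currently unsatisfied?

Row 1: (1,2)1 0/2 not · (1,3)2 0/3 not · (1,4)1 1/2 not
Row 2: (2,1)1 1/2 not · (2,2)2 1/4 not · (2,3)1 2/4 not · (2,4)1 3/3 satisfied
Row 3: (3,1)1 2/3 satisfied · (3,2)2 2/4 not · (3,3)1 2/4 not · (3,4)1 3/3 satisfied · (3,5)1 1/2 not
Row 4: (4,1)1 1/2 not · (4,2)2 2/4 not · (4,3)2 2/3 satisfied · (4,5)2 0/2 not
Row 5: (5,2)1 0/3 not · (5,3)2 1/3 not · (5,5)1 0/2 not
Row 6: (6,1)2 1/1 satisfied · (6,2)2 1/3 not · (6,3)1 0/2 not · (6,5)2 0/1 not
Unsatisfied: (1,2), (1,3), (1,4), (2,1), (2,2), (2,3), (3,2), (3,3), (3,5), (4,1), (4,2), (4,5), (5,2), (5,3), (5,5), (6,2), (6,3), (6,5) — 18 in total.

18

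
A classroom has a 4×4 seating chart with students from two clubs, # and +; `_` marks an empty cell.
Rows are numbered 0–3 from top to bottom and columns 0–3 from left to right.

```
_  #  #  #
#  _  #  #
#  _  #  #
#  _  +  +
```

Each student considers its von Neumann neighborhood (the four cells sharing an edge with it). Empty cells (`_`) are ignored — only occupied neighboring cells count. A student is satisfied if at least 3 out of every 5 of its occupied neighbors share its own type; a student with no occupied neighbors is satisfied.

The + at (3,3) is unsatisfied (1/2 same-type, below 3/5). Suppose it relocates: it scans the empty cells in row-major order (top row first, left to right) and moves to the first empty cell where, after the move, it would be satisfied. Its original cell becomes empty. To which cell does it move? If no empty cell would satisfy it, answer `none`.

none

Vacating (3,3). Empty cells in order:
  (0,0): 0/2 same-type → still unsatisfied.
  (1,1): 0/3 same-type → still unsatisfied.
  (2,1): 0/2 same-type → still unsatisfied.
  (3,1): 1/2 same-type → still unsatisfied.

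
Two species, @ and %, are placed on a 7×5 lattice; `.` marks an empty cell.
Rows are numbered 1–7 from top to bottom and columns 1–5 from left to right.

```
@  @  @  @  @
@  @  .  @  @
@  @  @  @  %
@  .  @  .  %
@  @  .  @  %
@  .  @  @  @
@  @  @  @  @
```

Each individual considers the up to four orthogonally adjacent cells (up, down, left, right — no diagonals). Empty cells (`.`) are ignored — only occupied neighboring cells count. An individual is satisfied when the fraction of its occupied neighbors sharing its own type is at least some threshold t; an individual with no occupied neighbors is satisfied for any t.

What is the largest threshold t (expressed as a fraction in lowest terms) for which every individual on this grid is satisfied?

1/3

(1,1)@ 2/2
(1,2)@ 3/3
(1,3)@ 2/2
(1,4)@ 3/3
(1,5)@ 2/2
(2,1)@ 3/3
(2,2)@ 3/3
(2,4)@ 3/3
(2,5)@ 2/3
(3,1)@ 3/3
(3,2)@ 3/3
(3,3)@ 3/3
(3,4)@ 2/3
(3,5)% 1/3
(4,1)@ 2/2
(4,3)@ 1/1
(4,5)% 2/2
(5,1)@ 3/3
(5,2)@ 1/1
(5,4)@ 1/2
(5,5)% 1/3
(6,1)@ 2/2
(6,3)@ 2/2
(6,4)@ 4/4
(6,5)@ 2/3
(7,1)@ 2/2
(7,2)@ 2/2
(7,3)@ 3/3
(7,4)@ 3/3
(7,5)@ 2/2
The smallest same-type fraction is 1/3 at (3,5), which reduces to 1/3. Any threshold above that leaves this individual unsatisfied.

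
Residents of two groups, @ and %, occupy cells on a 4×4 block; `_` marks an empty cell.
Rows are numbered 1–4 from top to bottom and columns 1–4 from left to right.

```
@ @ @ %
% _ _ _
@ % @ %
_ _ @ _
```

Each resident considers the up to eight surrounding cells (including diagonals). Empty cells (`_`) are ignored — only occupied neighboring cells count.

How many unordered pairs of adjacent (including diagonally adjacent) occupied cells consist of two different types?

9

Scan each occupied cell's neighbors to the right and below (and the two forward diagonals) so each pair is counted once.
Row 1: @(1,1)–@(1,2)= @(1,1)–%(2,1)≠ @(1,2)–@(1,3)= @(1,2)–%(2,1)≠ @(1,3)–%(1,4)≠  → 3/5 unlike.
Row 2: %(2,1)–@(3,1)≠ %(2,1)–%(3,2)=  → 1/2 unlike.
Row 3: @(3,1)–%(3,2)≠ %(3,2)–@(3,3)≠ %(3,2)–@(4,3)≠ @(3,3)–%(3,4)≠ @(3,3)–@(4,3)= %(3,4)–@(4,3)≠  → 5/6 unlike.
Total adjacent occupied pairs: 13; unlike-type pairs: 9.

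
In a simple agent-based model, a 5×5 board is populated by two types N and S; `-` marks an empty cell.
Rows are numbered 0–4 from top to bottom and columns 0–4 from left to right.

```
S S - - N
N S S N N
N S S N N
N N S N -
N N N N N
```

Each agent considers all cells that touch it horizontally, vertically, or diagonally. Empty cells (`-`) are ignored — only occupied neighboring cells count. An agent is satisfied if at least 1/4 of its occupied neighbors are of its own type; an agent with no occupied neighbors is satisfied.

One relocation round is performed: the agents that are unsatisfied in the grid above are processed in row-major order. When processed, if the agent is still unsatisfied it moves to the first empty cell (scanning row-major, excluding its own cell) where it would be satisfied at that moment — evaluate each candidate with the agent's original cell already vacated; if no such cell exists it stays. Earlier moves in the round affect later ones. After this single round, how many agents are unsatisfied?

Initially unsatisfied (in order): (1,0).
  (1,0) → (0,2).
Resulting grid:
S S N - N
- S S N N
N S S N N
N N S N -
N N N N N
All satisfied now.

0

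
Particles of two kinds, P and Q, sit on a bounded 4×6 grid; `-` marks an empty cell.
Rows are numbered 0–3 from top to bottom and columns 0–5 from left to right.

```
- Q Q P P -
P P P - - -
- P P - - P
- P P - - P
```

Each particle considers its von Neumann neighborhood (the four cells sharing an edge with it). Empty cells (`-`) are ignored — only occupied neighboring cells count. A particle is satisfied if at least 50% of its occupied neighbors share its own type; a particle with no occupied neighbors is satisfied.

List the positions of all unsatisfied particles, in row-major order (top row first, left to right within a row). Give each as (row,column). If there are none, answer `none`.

Row 0: (0,1)Q 1/2 satisfied · (0,2)Q 1/3 not · (0,3)P 1/2 satisfied · (0,4)P 1/1 satisfied
Row 1: (1,0)P 1/1 satisfied · (1,1)P 3/4 satisfied · (1,2)P 2/3 satisfied
Row 2: (2,1)P 3/3 satisfied · (2,2)P 3/3 satisfied · (2,5)P 1/1 satisfied
Row 3: (3,1)P 2/2 satisfied · (3,2)P 2/2 satisfied · (3,5)P 1/1 satisfied

(0,2)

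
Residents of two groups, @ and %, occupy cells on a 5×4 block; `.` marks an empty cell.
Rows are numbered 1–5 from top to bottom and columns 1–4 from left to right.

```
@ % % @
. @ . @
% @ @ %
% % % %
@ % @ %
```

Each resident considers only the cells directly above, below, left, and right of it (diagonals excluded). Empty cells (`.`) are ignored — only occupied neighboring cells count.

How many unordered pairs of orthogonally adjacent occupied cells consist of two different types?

Scan each occupied cell's neighbors to the right and below so each pair is counted once.
From row 1: 3 unlike of 5 pairs (running 3/5).
From row 2: 1 unlike of 2 pairs (running 4/7).
From row 3: 4 unlike of 7 pairs (running 8/14).
From row 4: 2 unlike of 7 pairs (running 10/21).
From row 5: 3 unlike of 3 pairs (running 13/24).
Total adjacent occupied pairs: 24; unlike-type pairs: 13.

13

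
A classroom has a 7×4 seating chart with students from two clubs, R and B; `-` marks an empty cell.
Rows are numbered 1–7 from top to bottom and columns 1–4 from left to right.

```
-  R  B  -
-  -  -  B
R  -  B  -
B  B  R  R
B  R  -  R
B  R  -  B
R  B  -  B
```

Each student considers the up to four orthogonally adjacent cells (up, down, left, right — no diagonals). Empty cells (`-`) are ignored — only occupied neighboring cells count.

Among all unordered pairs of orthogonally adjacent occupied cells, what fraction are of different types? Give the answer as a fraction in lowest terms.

11/18

Scan each occupied cell's neighbors to the right and below so each pair is counted once.
Row 1: R(1,2)–B(1,3)≠  → 1/1 unlike.
Row 3: R(3,1)–B(4,1)≠ B(3,3)–R(4,3)≠  → 2/2 unlike.
Row 4: B(4,1)–B(4,2)= B(4,1)–B(5,1)= B(4,2)–R(4,3)≠ B(4,2)–R(5,2)≠ R(4,3)–R(4,4)= R(4,4)–R(5,4)=  → 2/6 unlike.
Row 5: B(5,1)–R(5,2)≠ B(5,1)–B(6,1)= R(5,2)–R(6,2)= R(5,4)–B(6,4)≠  → 2/4 unlike.
Row 6: B(6,1)–R(6,2)≠ B(6,1)–R(7,1)≠ R(6,2)–B(7,2)≠ B(6,4)–B(7,4)=  → 3/4 unlike.
Row 7: R(7,1)–B(7,2)≠  → 1/1 unlike.
Total adjacent occupied pairs: 18; unlike-type pairs: 11.
11/18 is already in lowest terms.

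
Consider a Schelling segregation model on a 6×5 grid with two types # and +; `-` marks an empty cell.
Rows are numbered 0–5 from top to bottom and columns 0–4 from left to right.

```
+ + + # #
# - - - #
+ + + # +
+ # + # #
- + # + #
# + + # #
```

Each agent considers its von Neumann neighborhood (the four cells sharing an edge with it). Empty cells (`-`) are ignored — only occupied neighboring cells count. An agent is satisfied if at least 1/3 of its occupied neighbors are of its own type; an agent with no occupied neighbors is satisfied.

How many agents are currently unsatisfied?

7

Row 0: (0,0)+ 1/2 ✓ · (0,1)+ 2/2 ✓ · (0,2)+ 1/2 ✓ · (0,3)# 1/2 ✓ · (0,4)# 2/2 ✓
Row 1: (1,0)# 0/2 ✗ · (1,4)# 1/2 ✓
Row 2: (2,0)+ 2/3 ✓ · (2,1)+ 2/3 ✓ · (2,2)+ 2/3 ✓ · (2,3)# 1/3 ✓ · (2,4)+ 0/3 ✗
Row 3: (3,0)+ 1/2 ✓ · (3,1)# 0/4 ✗ · (3,2)+ 1/4 ✗ · (3,3)# 2/4 ✓ · (3,4)# 2/3 ✓
Row 4: (4,1)+ 1/3 ✓ · (4,2)# 0/4 ✗ · (4,3)+ 0/4 ✗ · (4,4)# 2/3 ✓
Row 5: (5,0)# 0/1 ✗ · (5,1)+ 2/3 ✓ · (5,2)+ 1/3 ✓ · (5,3)# 1/3 ✓ · (5,4)# 2/2 ✓
Unsatisfied: (1,0), (2,4), (3,1), (3,2), (4,2), (4,3), (5,0) — 7 in total.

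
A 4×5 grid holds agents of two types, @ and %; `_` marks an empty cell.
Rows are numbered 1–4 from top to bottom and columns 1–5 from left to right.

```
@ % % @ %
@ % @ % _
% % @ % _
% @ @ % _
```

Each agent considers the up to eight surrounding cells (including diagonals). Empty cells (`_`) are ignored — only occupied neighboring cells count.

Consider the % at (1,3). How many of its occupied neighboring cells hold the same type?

Occupied neighbors of (1,3): (1,2)=%, (1,4)=@, (2,2)=%, (2,3)=@, (2,4)=%.
Same type (%): 3 of 5.

3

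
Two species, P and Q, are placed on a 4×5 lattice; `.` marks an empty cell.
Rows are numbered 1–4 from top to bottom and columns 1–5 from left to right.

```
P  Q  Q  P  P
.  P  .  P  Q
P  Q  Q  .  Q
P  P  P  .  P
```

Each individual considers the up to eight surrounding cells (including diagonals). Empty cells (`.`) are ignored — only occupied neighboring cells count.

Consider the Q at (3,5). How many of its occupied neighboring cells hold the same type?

Occupied neighbors of (3,5): (2,4)=P, (2,5)=Q, (4,5)=P.
Same type (Q): 1 of 3.

1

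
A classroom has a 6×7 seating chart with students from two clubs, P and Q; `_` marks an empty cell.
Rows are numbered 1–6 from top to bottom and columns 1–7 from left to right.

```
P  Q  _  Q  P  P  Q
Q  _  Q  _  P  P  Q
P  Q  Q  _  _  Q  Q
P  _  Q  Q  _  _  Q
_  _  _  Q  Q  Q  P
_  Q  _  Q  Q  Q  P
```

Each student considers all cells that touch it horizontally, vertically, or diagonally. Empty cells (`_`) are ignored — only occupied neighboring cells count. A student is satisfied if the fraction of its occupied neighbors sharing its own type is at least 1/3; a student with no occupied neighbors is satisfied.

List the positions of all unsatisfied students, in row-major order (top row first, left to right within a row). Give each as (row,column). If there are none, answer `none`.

(1,1), (5,7)

Row 1: (1,1)P 0/2 not · (1,2)Q 2/3 satisfied · (1,4)Q 1/3 satisfied · (1,5)P 3/4 satisfied · (1,6)P 3/5 satisfied · (1,7)Q 1/3 satisfied
Row 2: (2,1)Q 2/4 satisfied · (2,3)Q 4/4 satisfied · (2,5)P 3/5 satisfied · (2,6)P 3/7 satisfied · (2,7)Q 3/5 satisfied
Row 3: (3,1)P 1/3 satisfied · (3,2)Q 4/6 satisfied · (3,3)Q 4/4 satisfied · (3,6)Q 3/5 satisfied · (3,7)Q 3/4 satisfied
Row 4: (4,1)P 1/2 satisfied · (4,3)Q 4/4 satisfied · (4,4)Q 4/4 satisfied · (4,7)Q 3/4 satisfied
Row 5: (5,4)Q 5/5 satisfied · (5,5)Q 6/6 satisfied · (5,6)Q 4/6 satisfied · (5,7)P 1/4 not
Row 6: (6,2)Q 0/0 satisfied · (6,4)Q 3/3 satisfied · (6,5)Q 5/5 satisfied · (6,6)Q 3/5 satisfied · (6,7)P 1/3 satisfied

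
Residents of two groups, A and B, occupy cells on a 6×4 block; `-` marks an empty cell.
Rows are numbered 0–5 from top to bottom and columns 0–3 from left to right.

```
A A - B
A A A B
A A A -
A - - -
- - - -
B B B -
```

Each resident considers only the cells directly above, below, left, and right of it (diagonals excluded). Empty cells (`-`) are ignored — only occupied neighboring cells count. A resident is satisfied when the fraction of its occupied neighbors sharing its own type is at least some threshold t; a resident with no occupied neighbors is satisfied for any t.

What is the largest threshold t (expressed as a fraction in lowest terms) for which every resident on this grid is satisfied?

(0,0)A 2/2
(0,1)A 2/2
(0,3)B 1/1
(1,0)A 3/3
(1,1)A 4/4
(1,2)A 2/3
(1,3)B 1/2
(2,0)A 3/3
(2,1)A 3/3
(2,2)A 2/2
(3,0)A 1/1
(5,0)B 1/1
(5,1)B 2/2
(5,2)B 1/1
The smallest same-type fraction is 1/2 at (1,3), which reduces to 1/2. Any threshold above that leaves this resident unsatisfied.

1/2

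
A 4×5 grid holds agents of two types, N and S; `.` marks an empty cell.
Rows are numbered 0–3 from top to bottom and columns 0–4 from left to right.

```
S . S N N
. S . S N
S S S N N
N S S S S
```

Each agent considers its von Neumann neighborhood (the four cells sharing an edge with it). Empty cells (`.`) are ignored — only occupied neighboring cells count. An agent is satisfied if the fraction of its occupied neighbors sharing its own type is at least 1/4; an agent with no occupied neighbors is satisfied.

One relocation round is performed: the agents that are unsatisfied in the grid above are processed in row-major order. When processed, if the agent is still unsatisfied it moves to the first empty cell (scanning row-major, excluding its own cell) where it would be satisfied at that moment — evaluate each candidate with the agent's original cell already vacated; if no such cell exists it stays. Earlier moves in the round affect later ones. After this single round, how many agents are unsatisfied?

Initially unsatisfied (in order): (0,2), (1,3), (3,0).
  (0,2) → (0,1).
  (1,3) → (0,2).
  (3,0) → (1,3).
Resulting grid:
S S S N N
. S . N N
S S S N N
. S S S S
All satisfied now.

0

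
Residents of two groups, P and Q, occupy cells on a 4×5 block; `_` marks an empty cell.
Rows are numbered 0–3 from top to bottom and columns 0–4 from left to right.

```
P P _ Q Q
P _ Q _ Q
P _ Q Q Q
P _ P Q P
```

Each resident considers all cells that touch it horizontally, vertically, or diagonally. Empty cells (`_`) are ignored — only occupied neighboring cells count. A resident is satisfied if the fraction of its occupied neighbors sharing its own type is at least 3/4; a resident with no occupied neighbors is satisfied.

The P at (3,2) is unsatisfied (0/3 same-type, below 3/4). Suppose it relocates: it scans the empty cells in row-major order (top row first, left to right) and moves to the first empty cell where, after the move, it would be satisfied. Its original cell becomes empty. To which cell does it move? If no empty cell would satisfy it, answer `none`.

Vacating (3,2). Empty cells in order:
  (0,2): 1/3 same-type → still unsatisfied.
  (1,1): 4/6 same-type → still unsatisfied.
  (1,3): 0/7 same-type → still unsatisfied.
  (2,1): 3/5 same-type → still unsatisfied.
  (3,1): 2/3 same-type → still unsatisfied.

none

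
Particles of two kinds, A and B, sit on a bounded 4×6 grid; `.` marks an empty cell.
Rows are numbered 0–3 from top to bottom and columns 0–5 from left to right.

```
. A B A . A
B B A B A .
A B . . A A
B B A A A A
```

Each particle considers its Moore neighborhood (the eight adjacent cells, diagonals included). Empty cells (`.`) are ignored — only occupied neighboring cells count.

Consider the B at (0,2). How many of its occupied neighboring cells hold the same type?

Occupied neighbors of (0,2): (0,1)=A, (0,3)=A, (1,1)=B, (1,2)=A, (1,3)=B.
Same type (B): 2 of 5.

2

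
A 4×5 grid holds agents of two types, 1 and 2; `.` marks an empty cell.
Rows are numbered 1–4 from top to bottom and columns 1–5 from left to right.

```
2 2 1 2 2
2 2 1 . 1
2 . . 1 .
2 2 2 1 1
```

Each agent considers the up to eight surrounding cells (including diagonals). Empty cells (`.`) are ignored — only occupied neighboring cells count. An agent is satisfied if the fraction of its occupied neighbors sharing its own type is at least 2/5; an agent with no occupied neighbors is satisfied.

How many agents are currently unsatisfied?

Row 1: (1,1)2 3/3 ok · (1,2)2 3/5 ok · (1,3)1 1/4 unhappy · (1,4)2 1/4 unhappy · (1,5)2 1/2 ok
Row 2: (2,1)2 4/4 ok · (2,2)2 4/6 ok · (2,3)1 2/5 ok · (2,5)1 1/3 unhappy
Row 3: (3,1)2 4/4 ok · (3,4)1 4/5 ok
Row 4: (4,1)2 2/2 ok · (4,2)2 3/3 ok · (4,3)2 1/3 unhappy · (4,4)1 2/3 ok · (4,5)1 2/2 ok
Unsatisfied: (1,3), (1,4), (2,5), (4,3) — 4 in total.

4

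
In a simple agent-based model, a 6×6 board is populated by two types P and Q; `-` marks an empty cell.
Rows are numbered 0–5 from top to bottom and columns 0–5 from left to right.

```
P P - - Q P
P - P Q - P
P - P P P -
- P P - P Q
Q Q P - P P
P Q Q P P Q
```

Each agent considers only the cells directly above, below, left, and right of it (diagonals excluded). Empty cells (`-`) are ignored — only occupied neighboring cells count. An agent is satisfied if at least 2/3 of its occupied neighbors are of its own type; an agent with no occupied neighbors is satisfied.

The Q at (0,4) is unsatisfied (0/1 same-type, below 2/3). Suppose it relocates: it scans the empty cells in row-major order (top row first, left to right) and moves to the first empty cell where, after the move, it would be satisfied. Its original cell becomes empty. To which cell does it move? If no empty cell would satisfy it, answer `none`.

Vacating (0,4). Empty cells in order:
  (0,2): 0/2 same-type → still unsatisfied.
  (0,3): 1/1 same-type → satisfied — stop here.

(0,3)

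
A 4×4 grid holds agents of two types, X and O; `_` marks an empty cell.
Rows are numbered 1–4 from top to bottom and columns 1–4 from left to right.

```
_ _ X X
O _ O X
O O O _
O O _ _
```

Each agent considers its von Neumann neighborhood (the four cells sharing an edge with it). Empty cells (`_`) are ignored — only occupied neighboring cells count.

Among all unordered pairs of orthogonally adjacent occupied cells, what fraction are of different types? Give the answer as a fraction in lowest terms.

Scan each occupied cell's neighbors to the right and below so each pair is counted once.
From row 1: 1 unlike of 3 pairs (running 1/3).
From row 2: 1 unlike of 3 pairs (running 2/6).
From row 3: 0 unlike of 4 pairs (running 2/10).
From row 4: 0 unlike of 1 pairs (running 2/11).
Total adjacent occupied pairs: 11; unlike-type pairs: 2.
2/11 is already in lowest terms.

2/11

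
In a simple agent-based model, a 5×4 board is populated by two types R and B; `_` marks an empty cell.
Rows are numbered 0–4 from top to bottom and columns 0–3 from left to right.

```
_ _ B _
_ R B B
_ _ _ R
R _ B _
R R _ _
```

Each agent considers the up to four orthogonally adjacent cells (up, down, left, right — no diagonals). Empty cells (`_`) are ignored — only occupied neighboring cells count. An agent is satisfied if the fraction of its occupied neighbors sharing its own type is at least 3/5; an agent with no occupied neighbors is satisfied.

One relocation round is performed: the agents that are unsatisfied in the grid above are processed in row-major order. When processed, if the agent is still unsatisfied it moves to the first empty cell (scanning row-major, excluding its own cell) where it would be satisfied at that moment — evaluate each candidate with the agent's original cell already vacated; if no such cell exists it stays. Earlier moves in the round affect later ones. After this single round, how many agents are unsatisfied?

0

Initially unsatisfied (in order): (1,1), (1,3), (2,3).
  (1,1) → (0,0).
  (1,3) → (0,3).
  (2,3): now satisfied by earlier moves; stays.
Resulting grid:
R _ B B
_ _ B _
_ _ _ R
R _ B _
R R _ _
All satisfied now.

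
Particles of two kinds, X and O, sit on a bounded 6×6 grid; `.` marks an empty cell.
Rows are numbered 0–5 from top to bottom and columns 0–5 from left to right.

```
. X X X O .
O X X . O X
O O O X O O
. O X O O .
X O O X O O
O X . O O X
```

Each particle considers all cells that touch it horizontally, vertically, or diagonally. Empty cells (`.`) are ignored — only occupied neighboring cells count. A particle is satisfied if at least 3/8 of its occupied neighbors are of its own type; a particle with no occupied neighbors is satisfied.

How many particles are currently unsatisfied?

Row 0: (0,1)X 3/4 ok · (0,2)X 4/4 ok · (0,3)X 2/4 ok · (0,4)O 1/3 unhappy
Row 1: (1,0)O 2/4 ok · (1,1)X 3/7 ok · (1,2)X 5/7 ok · (1,4)O 3/6 ok · (1,5)X 0/4 unhappy
Row 2: (2,0)O 3/4 ok · (2,1)O 4/7 ok · (2,2)O 3/7 ok · (2,3)X 2/7 unhappy · (2,4)O 4/6 ok · (2,5)O 3/4 ok
Row 3: (3,1)O 5/7 ok · (3,2)X 2/8 unhappy · (3,3)O 5/8 ok · (3,4)O 5/7 ok
Row 4: (4,0)X 1/4 unhappy · (4,1)O 3/6 ok · (4,2)O 4/7 ok · (4,3)X 1/7 unhappy · (4,4)O 5/7 ok · (4,5)O 3/4 ok
Row 5: (5,0)O 1/3 unhappy · (5,1)X 1/4 unhappy · (5,3)O 3/4 ok · (5,4)O 3/5 ok · (5,5)X 0/3 unhappy
Unsatisfied: (0,4), (1,5), (2,3), (3,2), (4,0), (4,3), (5,0), (5,1), (5,5) — 9 in total.

9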